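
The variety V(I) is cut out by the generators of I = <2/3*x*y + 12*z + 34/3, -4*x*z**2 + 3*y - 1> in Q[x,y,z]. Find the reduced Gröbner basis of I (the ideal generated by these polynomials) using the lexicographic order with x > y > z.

G = {x*y + 18*z + 17, x*z**2 - 3/4*y + 1/4, y**2 - 1/3*y + 24*z**3 + 68/3*z**2}

The reduced Gröbner basis is the canonical form of the ideal for this ordering.

f_1 = 2/3*x*y + 12*z + 34/3, LT = x*y.
f_2 = -4*x*z**2 + 3*y - 1, LT = x*z**2.

S(f_1,f_2): lcm = x*y*z**2. S = 3/4*y**2 - 1/4*y + 18*z**3 + 17*z**2.
  leading term y**2: no divisor's leading term divides it; move 3/4*y**2 to the remainder.
  leading term y: no divisor's leading term divides it; move -1/4*y to the remainder.
  leading term z**3: no divisor's leading term divides it; move 18*z**3 to the remainder.
  leading term z**2: no divisor's leading term divides it; move 17*z**2 to the remainder.
  remainder 3/4*y**2 - 1/4*y + 18*z**3 + 17*z**2 ≠ 0; add g_3 = 3/4*y**2 - 1/4*y + 18*z**3 + 17*z**2 to the basis.

S(f_1,g_3): lcm = x*y**2. S = 1/3*x*y - 24*x*z**3 - 68/3*x*z**2 + 18*y*z + 17*y.
  leading term x*y: subtract (1/2)·f_1 from 1/3*x*y - 24*x*z**3 - 68/3*x*z**2 + 18*y*z + 17*y → -24*x*z**3 - 68/3*x*z**2 + 18*y*z + 17*y - 6*z - 17/3
  leading term x*z**3: subtract (6*z)·f_2 from -24*x*z**3 - 68/3*x*z**2 + 18*y*z + 17*y - 6*z - 17/3 → -68/3*x*z**2 + 17*y - 17/3
  leading term x*z**2: subtract (17/3)·f_2 from -68/3*x*z**2 + 17*y - 17/3 → 0
  remainder 0.

S(f_2,g_3): leading monomials are coprime, so the S-polynomial reduces to 0 (Buchberger's first criterion).
Every S-polynomial of the final basis reduces to 0, so we have a Gröbner basis.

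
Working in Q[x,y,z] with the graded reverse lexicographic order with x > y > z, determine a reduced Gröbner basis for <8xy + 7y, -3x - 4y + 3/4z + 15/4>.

G = {y^2 - 3/16yz - 51/32y, x + 4/3y - 1/4z - 5/4}

f_1 = 8xy + 7y, LT = xy.
f_2 = -3x - 4y + 3/4z + 15/4, LT = x.

S(f_1,f_2): lcm = xy. S = -4/3y^2 + 1/4yz + 17/8y.
  leading term y^2: no divisor's leading term divides it; move -4/3y^2 to the remainder.
  leading term yz: no divisor's leading term divides it; move 1/4yz to the remainder.
  leading term y: no divisor's leading term divides it; move 17/8y to the remainder.
  remainder -4/3y^2 + 1/4yz + 17/8y ≠ 0; add g_3 = -4/3y^2 + 1/4yz + 17/8y to the basis.

The other S-polynomials (S(f_1,g_3), S(f_2,g_3)) all reduce to 0 modulo the current basis, so we have a Gröbner basis.
Inter-reduce: drop elements whose leading term is divisible by another's, tail-reduce, and make monic.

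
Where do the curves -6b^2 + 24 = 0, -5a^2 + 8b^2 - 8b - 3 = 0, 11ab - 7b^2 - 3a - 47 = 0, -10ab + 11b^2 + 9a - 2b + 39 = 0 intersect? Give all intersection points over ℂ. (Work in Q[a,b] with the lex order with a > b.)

{(-3, -2)}

Compute a lex Gröbner basis by Buchberger's algorithm.
f_1 = -6b^2 + 24, LT = b^2.
f_2 = -5a^2 + 8b^2 - 8b - 3, LT = a^2.
f_3 = 11ab - 3a - 7b^2 - 47, LT = ab.
f_4 = -10ab + 9a + 11b^2 - 2b + 39, LT = ab.

S(f_1,f_3): lcm = ab^2. S = 3/11ab - 4a + 7/11b^3 + 47/11b.
  leading term ab: subtract (3/121)·f_3 from 3/11ab - 4a + 7/11b^3 + 47/11b → -475/121a + 7/11b^3 + 21/121b^2 + 47/11b + 141/121
  leading term a: no divisor's leading term divides it; move -475/121a to the remainder.
  leading term b^3: subtract (-7/66b)·f_1 from 7/11b^3 + 21/121b^2 + 47/11b + 141/121 → 21/121b^2 + 75/11b + 141/121
  leading term b^2: subtract (-7/242)·f_1 from 21/121b^2 + 75/11b + 141/121 → 75/11b + 225/121
  leading term b: no divisor's leading term divides it; move 75/11b to the remainder.
  leading term 1: no divisor's leading term divides it; move 225/121 to the remainder.
  remainder -475/121a + 75/11b + 225/121 ≠ 0; add h_5 = -475/121a + 75/11b + 225/121 to the basis.

S(f_1,f_4): lcm = ab^2. S = 9/10ab - 4a + 11/10b^3 - 1/5b^2 + 39/10b.
  leading term ab: subtract (9/110)·f_3 from 9/10ab - 4a + 11/10b^3 - 1/5b^2 + 39/10b → -413/110a + 11/10b^3 + 41/110b^2 + 39/10b + 423/110
  leading term a: subtract (4543/4750)·h_5 from -413/110a + 11/10b^3 + 41/110b^2 + 39/10b + 423/110 → 11/10b^3 + 41/110b^2 - 249/95b + 432/209
  leading term b^3: subtract (-11/60b)·f_1 from 11/10b^3 + 41/110b^2 - 249/95b + 432/209 → 41/110b^2 + 169/95b + 432/209
  leading term b^2: subtract (-41/660)·f_1 from 41/110b^2 + 169/95b + 432/209 → 169/95b + 338/95
  leading term b: no divisor's leading term divides it; move 169/95b to the remainder.
  leading term 1: no divisor's leading term divides it; move 338/95 to the remainder.
  remainder 169/95b + 338/95 ≠ 0; add h_6 = 169/95b + 338/95 to the basis.

The other S-polynomials (S(f_1,f_2), S(f_2,f_3), S(f_2,f_4), S(f_3,f_4), S(f_1,h_5), S(f_2,h_5), S(f_3,h_5), S(f_4,h_5), S(f_1,h_6), S(f_2,h_6), S(f_3,h_6), S(f_4,h_6), S(h_5,h_6)) all reduce to 0 modulo the current basis, so we have a Gröbner basis.
Inter-reduce: drop elements whose leading term is divisible by another's, tail-reduce, and make monic.
Reduced Gröbner basis: {a + 3, b + 2}.

The lex basis is triangular: the last element involves only b. Solving b + 2 = 0 gives b ∈ {-2}; substituting each value into the earlier elements determines the remaining variables.
  b = -2: the earlier basis element becomes a + 3 = 0, giving a = -3 — point (-3, -2).
Substituting each solution back into the original system confirms all equations vanish.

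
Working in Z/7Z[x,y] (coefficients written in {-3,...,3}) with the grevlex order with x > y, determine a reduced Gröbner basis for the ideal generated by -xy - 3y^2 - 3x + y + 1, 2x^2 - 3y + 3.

G = {y^3 + 2y^2 + 3x + 2y + 2, x^2 + 2y - 2, xy + 3y^2 + 3x - y - 1}

f_1 = -xy - 3y^2 - 3x + y + 1, LT = xy.
f_2 = 2x^2 - 3y + 3, LT = x^2.

S(f_1,f_2): lcm = x^2y. S = 3xy^2 + 3x^2 - xy - 2y^2 - x + 2y.
  reduce S modulo (f_1, f_2):
  remainder -2y^3 + 3y^2 + x + 3y + 3 ≠ 0; add g_3 = -2y^3 + 3y^2 + x + 3y + 3 to the basis.

The other S-polynomials (S(f_1,g_3), S(f_2,g_3)) all reduce to 0 modulo the current basis, so we have a Gröbner basis.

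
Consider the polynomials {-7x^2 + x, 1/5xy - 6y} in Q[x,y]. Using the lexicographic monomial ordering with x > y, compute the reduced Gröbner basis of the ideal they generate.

G = {x^2 - 1/7x, y}

f_1 = -7x^2 + x, LT = x^2.
f_2 = 1/5xy - 6y, LT = xy.

S(f_1,f_2): lcm = x^2y. S = 209/7xy.
  reduce S modulo (f_1, f_2):
  remainder 6270/7y ≠ 0; add g_3 = 6270/7y to the basis.

The other S-polynomials (S(f_1,g_3), S(f_2,g_3)) all reduce to 0 modulo the current basis, so we have a Gröbner basis.
Inter-reduce: drop elements whose leading term is divisible by another's, tail-reduce, and make monic.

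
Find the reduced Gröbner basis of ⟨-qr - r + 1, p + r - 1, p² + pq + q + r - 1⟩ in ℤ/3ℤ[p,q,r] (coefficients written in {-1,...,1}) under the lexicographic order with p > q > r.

G = {p + r - 1, q - r² + 1, r³ - 1}

f_1 = -qr - r + 1, LT = qr.
f_2 = p + r - 1, LT = p.
f_3 = p² + pq + q + r - 1, LT = p².

S(f_1,f_2): leading monomials are coprime, so the S-polynomial reduces to 0 (Buchberger's first criterion).
S(f_1,f_3): leading monomials are coprime, so the S-polynomial reduces to 0 (Buchberger's first criterion).
S(f_2,f_3): lcm = p². S = -pq + pr - p - q - r + 1.
  leading term pq: subtract (-q)·f_2 from -pq + pr - p - q - r + 1 → pr - p + qr + q - r + 1
  leading term pr: subtract (r)·f_2 from pr - p + qr + q - r + 1 → -p + qr + q - r² + 1
  leading term p: subtract (-1)·f_2 from -p + qr + q - r² + 1 → qr + q - r² + r
  leading term qr: subtract (-1)·f_1 from qr + q - r² + r → q - r² + 1
  leading term q: no divisor's leading term divides it; move q to the remainder.
  leading term r²: no divisor's leading term divides it; move -r² to the remainder.
  leading term 1: no divisor's leading term divides it; move 1 to the remainder.
  remainder q - r² + 1 ≠ 0; add g_4 = q - r² + 1 to the basis.

S(f_1,g_4): lcm = qr. S = r³ - 1.
  leading term r³: no divisor's leading term divides it; move r³ to the remainder.
  leading term 1: no divisor's leading term divides it; move -1 to the remainder.
  remainder r³ - 1 ≠ 0; add g_5 = r³ - 1 to the basis.

S(f_2,g_4): leading monomials are coprime, so the S-polynomial reduces to 0 (Buchberger's first criterion).
S(f_3,g_4): leading monomials are coprime, so the S-polynomial reduces to 0 (Buchberger's first criterion).
S(f_1,g_5): lcm = qr³. S = q + r³ - r².
  leading term q: subtract (1)·g_4 from q + r³ - r² → r³ - 1
  leading term r³: subtract (1)·g_5 from r³ - 1 → 0
  remainder 0.

S(f_2,g_5): leading monomials are coprime, so the S-polynomial reduces to 0 (Buchberger's first criterion).
S(f_3,g_5): leading monomials are coprime, so the S-polynomial reduces to 0 (Buchberger's first criterion).
S(g_4,g_5): leading monomials are coprime, so the S-polynomial reduces to 0 (Buchberger's first criterion).
Every S-polynomial of the final basis reduces to 0, so we have a Gröbner basis.
Inter-reduce: drop elements whose leading term is divisible by another's, tail-reduce, and make monic.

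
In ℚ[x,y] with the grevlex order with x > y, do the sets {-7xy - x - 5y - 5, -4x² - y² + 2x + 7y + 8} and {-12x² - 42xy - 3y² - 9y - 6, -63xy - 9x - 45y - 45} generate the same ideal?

Yes, the ideals are equal.

For a fixed monomial order, each ideal has a unique reduced Gröbner basis; comparing bases decides equality.
Buchberger on the first generating set:
f_1 = -7xy - x - 5y - 5, LT = xy.
f_2 = -4x² - y² + 2x + 7y + 8, LT = x².

S(f_1,f_2): lcm = x²y. S = -¼y³ + 1/7x² + 17/14xy + 7/4y² + 5/7x + 2y.
  leading term y³: no divisor's leading term divides it; move -¼y³ to the remainder.
  leading term x²: subtract (-1/28)·f_2 from 1/7x² + 17/14xy + 7/4y² + 5/7x + 2y → 17/14xy + 12/7y² + 11/14x + 9/4y + 2/7
  leading term xy: subtract (-17/98)·f_1 from 17/14xy + 12/7y² + 11/14x + 9/4y + 2/7 → 12/7y² + 30/49x + 271/196y - 57/98
  leading term y²: no divisor's leading term divides it; move 12/7y² to the remainder.
  leading term x: no divisor's leading term divides it; move 30/49x to the remainder.
  leading term y: no divisor's leading term divides it; move 271/196y to the remainder.
  leading term 1: no divisor's leading term divides it; move -57/98 to the remainder.
  remainder -¼y³ + 12/7y² + 30/49x + 271/196y - 57/98 ≠ 0; add g_3 = -¼y³ + 12/7y² + 30/49x + 271/196y - 57/98 to the basis.

S(f_1,g_3): lcm = xy³. S = 7xy² + 5/7y³ + 120/49x² + 271/49xy + 5/7y² - 114/49x.
  leading term xy²: subtract (-y)·f_1 from 7xy² + 5/7y³ + 120/49x² + 271/49xy + 5/7y² - 114/49x → 5/7y³ + 120/49x² + 222/49xy - 30/7y² - 114/49x - 5y
  leading term y³: subtract (-20/7)·g_3 from 5/7y³ + 120/49x² + 222/49xy - 30/7y² - 114/49x - 5y → 120/49x² + 222/49xy + 30/49y² - 198/343x - 360/343y - 570/343
  leading term x²: subtract (-30/49)·f_2 from 120/49x² + 222/49xy + 30/49y² - 198/343x - 360/343y - 570/343 → 222/49xy + 222/343x + 1110/343y + 1110/343
  leading term xy: subtract (-222/343)·f_1 from 222/49xy + 222/343x + 1110/343y + 1110/343 → 0
  remainder 0.

S(f_2,g_3): leading monomials are coprime, so the S-polynomial reduces to 0 (Buchberger's first criterion).
Every S-polynomial of the final basis reduces to 0, so we have a Gröbner basis.
Inter-reduce: drop elements whose leading term is divisible by another's, tail-reduce, and make monic.
Reduced Gröbner basis: {y³ - 48/7y² - 120/49x - 271/49y + 114/49, x² + ¼y² - ½x - 7/4y - 2, xy + 1/7x + 5/7y + 5/7}.

Buchberger on the second generating set:
h_1 = -12x² - 42xy - 3y² - 9y - 6, LT = x².
h_2 = -63xy - 9x - 45y - 45, LT = xy.

S(h_1,h_2): lcm = x²y. S = 7/2xy² + ¼y³ - 1/7x² - 5/7xy + ¾y² - 5/7x + ½y.
  leading term xy²: subtract (-1/18y)·h_2 from 7/2xy² + ¼y³ - 1/7x² - 5/7xy + ¾y² - 5/7x + ½y → ¼y³ - 1/7x² - 17/14xy - 7/4y² - 5/7x - 2y
  leading term y³: no divisor's leading term divides it; move ¼y³ to the remainder.
  leading term x²: subtract (1/84)·h_1 from -1/7x² - 17/14xy - 7/4y² - 5/7x - 2y → -5/7xy - 12/7y² - 5/7x - 53/28y + 1/14
  leading term xy: subtract (5/441)·h_2 from -5/7xy - 12/7y² - 5/7x - 53/28y + 1/14 → -12/7y² - 30/49x - 271/196y + 57/98
  leading term y²: no divisor's leading term divides it; move -12/7y² to the remainder.
  leading term x: no divisor's leading term divides it; move -30/49x to the remainder.
  leading term y: no divisor's leading term divides it; move -271/196y to the remainder.
  leading term 1: no divisor's leading term divides it; move 57/98 to the remainder.
  remainder ¼y³ - 12/7y² - 30/49x - 271/196y + 57/98 ≠ 0; add k_3 = ¼y³ - 12/7y² - 30/49x - 271/196y + 57/98 to the basis.

S(h_1,k_3): leading monomials are coprime, so the S-polynomial reduces to 0 (Buchberger's first criterion).
S(h_2,k_3): lcm = xy³. S = 7xy² + 5/7y³ + 120/49x² + 271/49xy + 5/7y² - 114/49x.
  leading term xy²: subtract (-1/9y)·h_2 from 7xy² + 5/7y³ + 120/49x² + 271/49xy + 5/7y² - 114/49x → 5/7y³ + 120/49x² + 222/49xy - 30/7y² - 114/49x - 5y
  leading term y³: subtract (20/7)·k_3 from 5/7y³ + 120/49x² + 222/49xy - 30/7y² - 114/49x - 5y → 120/49x² + 222/49xy + 30/49y² - 198/343x - 360/343y - 570/343
  leading term x²: subtract (-10/49)·h_1 from 120/49x² + 222/49xy + 30/49y² - 198/343x - 360/343y - 570/343 → -198/49xy - 198/343x - 990/343y - 990/343
  leading term xy: subtract (22/343)·h_2 from -198/49xy - 198/343x - 990/343y - 990/343 → 0
  remainder 0.

Every S-polynomial of the final basis reduces to 0, so we have a Gröbner basis.
Inter-reduce: drop elements whose leading term is divisible by another's, tail-reduce, and make monic.
Reduced Gröbner basis: {y³ - 48/7y² - 120/49x - 271/49y + 114/49, x² + ¼y² - ½x - 7/4y - 2, xy + 1/7x + 5/7y + 5/7}.

The two bases agree; hence the ideals are identical.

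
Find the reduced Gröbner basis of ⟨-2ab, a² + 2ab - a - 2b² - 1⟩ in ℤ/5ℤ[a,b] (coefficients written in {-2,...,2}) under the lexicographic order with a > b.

G = {a² - a - 2b² - 1, ab, b³ - 2b}

This is the nonlinear analogue of row-reducing a linear system.

f_1 = -2ab, LT = ab.
f_2 = a² + 2ab - a - 2b² - 1, LT = a².

S(f_1,f_2): lcm = a²b. S = -2ab² + ab + 2b³ + b.
  leading term ab²: subtract (b)·f_1 from -2ab² + ab + 2b³ + b → ab + 2b³ + b
  leading term ab: subtract (2)·f_1 from ab + 2b³ + b → 2b³ + b
  leading term b³: no divisor's leading term divides it; move 2b³ to the remainder.
  leading term b: no divisor's leading term divides it; move b to the remainder.
  remainder 2b³ + b ≠ 0; add g_3 = 2b³ + b to the basis.

The other S-polynomials (S(f_1,g_3), S(f_2,g_3)) all reduce to 0 modulo the current basis, so we have a Gröbner basis.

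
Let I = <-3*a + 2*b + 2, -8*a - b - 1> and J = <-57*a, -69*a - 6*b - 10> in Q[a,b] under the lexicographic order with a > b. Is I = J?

For a fixed monomial order, each ideal has a unique reduced Gröbner basis; comparing bases decides equality.
Buchberger on the first generating set:
f_1 = -3*a + 2*b + 2, LT = a.
f_2 = -8*a - b - 1, LT = a.

S(f_1,f_2): lcm = a. S = -19/24*b - 19/24.
  leading term b: no divisor's leading term divides it; move -19/24*b to the remainder.
  leading term 1: no divisor's leading term divides it; move -19/24 to the remainder.
  remainder -19/24*b - 19/24 ≠ 0; add g_3 = -19/24*b - 19/24 to the basis.

The other S-polynomials (S(f_1,g_3), S(f_2,g_3)) all reduce to 0 modulo the current basis, so we have a Gröbner basis.
Inter-reduce: drop elements whose leading term is divisible by another's, tail-reduce, and make monic.
Reduced Gröbner basis: {a, b + 1}.

Buchberger on the second generating set:
h_1 = -57*a, LT = a.
h_2 = -69*a - 6*b - 10, LT = a.

S(h_1,h_2): lcm = a. S = -2/23*b - 10/69.
  leading term b: no divisor's leading term divides it; move -2/23*b to the remainder.
  leading term 1: no divisor's leading term divides it; move -10/69 to the remainder.
  remainder -2/23*b - 10/69 ≠ 0; add k_3 = -2/23*b - 10/69 to the basis.

The other S-polynomials (S(h_1,k_3), S(h_2,k_3)) all reduce to 0 modulo the current basis, so we have a Gröbner basis.
Inter-reduce: drop elements whose leading term is divisible by another's, tail-reduce, and make monic.
Reduced Gröbner basis: {a, b + 5/3}.

The bases are distinct; the ideals are different.

No, the ideals differ.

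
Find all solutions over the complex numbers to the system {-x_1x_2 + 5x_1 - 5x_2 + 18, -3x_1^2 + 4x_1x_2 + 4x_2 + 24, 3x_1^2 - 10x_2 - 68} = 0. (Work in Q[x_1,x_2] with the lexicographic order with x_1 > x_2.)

{(-4, -2)}

Compute a lex Gröbner basis by Buchberger's algorithm.
f_1 = -x_1x_2 + 5x_1 - 5x_2 + 18, LT = x_1x_2.
f_2 = -3x_1^2 + 4x_1x_2 + 4x_2 + 24, LT = x_1^2.
f_3 = 3x_1^2 - 10x_2 - 68, LT = x_1^2.

S(f_1,f_2): lcm = x_1^2x_2. S = -5x_1^2 + 4/3x_1x_2^2 + 5x_1x_2 - 18x_1 + 4/3x_2^2 + 8x_2.
  reduce S modulo (f_1, f_2, f_3):
  remainder 7x_1 - 16/3x_2^2 + 1/3x_2 + 50 ≠ 0; add h_4 = 7x_1 - 16/3x_2^2 + 1/3x_2 + 50 to the basis.

S(f_1,f_3): lcm = x_1^2x_2. S = -5x_1^2 + 5x_1x_2 - 18x_1 + 10/3x_2^2 + 68/3x_2.
  reduce S modulo (f_1, f_2, f_3, h_4):
  remainder -1054/63x_2^2 + 1612/63x_2 + 2480/21 ≠ 0; add h_5 = -1054/63x_2^2 + 1612/63x_2 + 2480/21 to the basis.

S(f_2,f_3): lcm = x_1^2. S = -4/3x_1x_2 + 2x_2 + 44/3.
  reduce S modulo (f_1, f_2, f_3, h_4, h_5):
  remainder 62/51x_2 + 124/51 ≠ 0; add h_6 = 62/51x_2 + 124/51 to the basis.

The other S-polynomials (S(f_1,h_4), S(f_2,h_4), S(f_3,h_4), S(f_1,h_5), S(f_2,h_5), S(f_3,h_5), S(h_4,h_5), S(f_1,h_6), S(f_2,h_6), S(f_3,h_6), S(h_4,h_6), S(h_5,h_6)) all reduce to 0 modulo the current basis, so we have a Gröbner basis.
Inter-reduce: drop elements whose leading term is divisible by another's, tail-reduce, and make monic.
Reduced Gröbner basis: {x_1 + 4, x_2 + 2}.

Since the basis is lex-ordered, x_2 + 2 is univariate in x_2. Its roots are {-2}. Back-substituting each root into the other basis elements fixes the other coordinates.
  x_2 = -2: the earlier basis element becomes x_1 + 4 = 0, giving x_1 = -4 — point (-4, -2).
Zero-dimensionality of the ideal guarantees finitely many solutions over ℂ.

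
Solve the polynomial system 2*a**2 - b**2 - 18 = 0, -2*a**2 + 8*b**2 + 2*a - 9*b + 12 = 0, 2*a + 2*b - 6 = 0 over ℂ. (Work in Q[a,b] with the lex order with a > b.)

Compute a lex Gröbner basis by Buchberger's algorithm.
f_1 = 2*a**2 - b**2 - 18, LT = a**2.
f_2 = -2*a**2 + 2*a + 8*b**2 - 9*b + 12, LT = a**2.
f_3 = 2*a + 2*b - 6, LT = a.

S(f_1,f_2): lcm = a**2. S = a + 7/2*b**2 - 9/2*b - 3.
  reduce S modulo (f_1, f_2, f_3):
  remainder 7/2*b**2 - 11/2*b ≠ 0; add h_4 = 7/2*b**2 - 11/2*b to the basis.

S(f_1,f_3): lcm = a**2. S = -a*b + 3*a - 1/2*b**2 - 9.
  reduce S modulo (f_1, f_2, f_3, h_4):
  remainder -73/14*b ≠ 0; add h_5 = -73/14*b to the basis.

The other S-polynomials (S(f_2,f_3), S(f_1,h_4), S(f_2,h_4), S(f_3,h_4), S(f_1,h_5), S(f_2,h_5), S(f_3,h_5), S(h_4,h_5)) all reduce to 0 modulo the current basis, so we have a Gröbner basis.
Inter-reduce: drop elements whose leading term is divisible by another's, tail-reduce, and make monic.
Reduced Gröbner basis: {a - 3, b}.

From the last basis element, b = 0, so b takes values in {0}. Each choice, substituted upward through the basis, yields the corresponding point(s) of the solution set.
  b = 0: the earlier basis element becomes a - 3 = 0, giving a = 3 — point (3, 0).

{(3, 0)}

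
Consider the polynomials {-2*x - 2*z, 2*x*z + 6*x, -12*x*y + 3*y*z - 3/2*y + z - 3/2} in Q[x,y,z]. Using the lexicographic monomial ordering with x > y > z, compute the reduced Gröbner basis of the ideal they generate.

G = {x + z, y + 28/93*z + 1, z**2 + 3*z}

The reduced Gröbner basis is the canonical form of the ideal for this ordering.

f_1 = -2*x - 2*z, LT = x.
f_2 = 2*x*z + 6*x, LT = x*z.
f_3 = -12*x*y + 3*y*z - 3/2*y + z - 3/2, LT = x*y.

S(f_1,f_2): lcm = x*z. S = -3*x + z**2.
  reduce S modulo (f_1, f_2, f_3):
  remainder z**2 + 3*z ≠ 0; add g_4 = z**2 + 3*z to the basis.

S(f_1,f_3): lcm = x*y. S = 5/4*y*z - 1/8*y + 1/12*z - 1/8.
  reduce S modulo (f_1, f_2, f_3, g_4):
  remainder 5/4*y*z - 1/8*y + 1/12*z - 1/8 ≠ 0; add g_5 = 5/4*y*z - 1/8*y + 1/12*z - 1/8 to the basis.

S(f_2,f_3): lcm = x*y*z. S = 3*x*y + 1/4*y*z**2 - 1/8*y*z + 1/12*z**2 - 1/8*z.
  reduce S modulo (f_1, f_2, f_3, g_4, g_5):
  remainder -31/80*y - 7/60*z - 31/80 ≠ 0; add g_6 = -31/80*y - 7/60*z - 31/80 to the basis.

The other S-polynomials (S(f_1,g_4), S(f_2,g_4), S(f_3,g_4), S(f_1,g_5), S(f_2,g_5), S(f_3,g_5), S(g_4,g_5), S(f_1,g_6), S(f_2,g_6), S(f_3,g_6), S(g_4,g_6), S(g_5,g_6)) all reduce to 0 modulo the current basis, so we have a Gröbner basis.
Inter-reduce: drop elements whose leading term is divisible by another's, tail-reduce, and make monic.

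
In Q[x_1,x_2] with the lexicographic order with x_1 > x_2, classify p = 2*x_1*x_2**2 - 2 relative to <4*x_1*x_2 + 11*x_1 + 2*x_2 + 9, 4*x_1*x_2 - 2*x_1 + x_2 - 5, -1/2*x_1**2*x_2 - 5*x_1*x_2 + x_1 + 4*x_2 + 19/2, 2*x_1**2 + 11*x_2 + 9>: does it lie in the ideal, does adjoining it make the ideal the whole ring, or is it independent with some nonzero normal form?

First compute the reduced Gröbner basis of I by Buchberger's algorithm.
f_1 = 4*x_1*x_2 + 11*x_1 + 2*x_2 + 9, LT = x_1*x_2.
f_2 = 4*x_1*x_2 - 2*x_1 + x_2 - 5, LT = x_1*x_2.
f_3 = -1/2*x_1**2*x_2 - 5*x_1*x_2 + x_1 + 4*x_2 + 19/2, LT = x_1**2*x_2.
f_4 = 2*x_1**2 + 11*x_2 + 9, LT = x_1**2.

S(f_1,f_2): lcm = x_1*x_2. S = 13/4*x_1 + 1/4*x_2 + 7/2.
  leading term x_1: no divisor's leading term divides it; move 13/4*x_1 to the remainder.
  leading term x_2: no divisor's leading term divides it; move 1/4*x_2 to the remainder.
  leading term 1: no divisor's leading term divides it; move 7/2 to the remainder.
  remainder 13/4*x_1 + 1/4*x_2 + 7/2 ≠ 0; add h_5 = 13/4*x_1 + 1/4*x_2 + 7/2 to the basis.

S(f_1,f_3): lcm = x_1**2*x_2. S = 11/4*x_1**2 - 19/2*x_1*x_2 + 17/4*x_1 + 8*x_2 + 19.
  leading term x_1**2: subtract (11/8)·f_4 from 11/4*x_1**2 - 19/2*x_1*x_2 + 17/4*x_1 + 8*x_2 + 19 → -19/2*x_1*x_2 + 17/4*x_1 - 57/8*x_2 + 53/8
  leading term x_1*x_2: subtract (-19/8)·f_1 from -19/2*x_1*x_2 + 17/4*x_1 - 57/8*x_2 + 53/8 → 243/8*x_1 - 19/8*x_2 + 28
  leading term x_1: subtract (243/26)·h_5 from 243/8*x_1 - 19/8*x_2 + 28 → -245/52*x_2 - 245/52
  leading term x_2: no divisor's leading term divides it; move -245/52*x_2 to the remainder.
  leading term 1: no divisor's leading term divides it; move -245/52 to the remainder.
  remainder -245/52*x_2 - 245/52 ≠ 0; add h_6 = -245/52*x_2 - 245/52 to the basis.

The other S-polynomials (S(f_1,f_4), S(f_2,f_3), S(f_2,f_4), S(f_3,f_4), S(f_1,h_5), S(f_2,h_5), S(f_3,h_5), S(f_4,h_5), S(f_1,h_6), S(f_2,h_6), S(f_3,h_6), S(f_4,h_6), S(h_5,h_6)) all reduce to 0 modulo the current basis, so we have a Gröbner basis.
Inter-reduce: drop elements whose leading term is divisible by another's, tail-reduce, and make monic.
Reduced Gröbner basis: {x_1 + 1, x_2 + 1}.
Label its elements g_1 = x_1 + 1, g_2 = x_2 + 1.

Reduce p = 2*x_1*x_2**2 - 2 modulo G:
  leading term x_1*x_2**2: subtract (2*x_2**2)·g_1 from 2*x_1*x_2**2 - 2 → -2*x_2**2 - 2
  leading term x_2**2: subtract (-2*x_2)·g_2 from -2*x_2**2 - 2 → 2*x_2 - 2
  leading term x_2: subtract (2)·g_2 from 2*x_2 - 2 → -4
  leading term 1: no divisor's leading term divides it; move -4 to the remainder.
  normal form = -4.
The normal form is nonzero, so p ∉ I. Since p minus its normal form lies in I, I + (p) = I + (r) where r = -4; decide whether this ideal is the whole ring.
Here r = -4 is a nonzero constant, hence a unit: 1 ∈ I + (p), the Gröbner basis of I + (p) is {1}, and the enlarged system has no common solution — adjoining p is inconsistent.

Adjoining 2*x_1*x_2**2 - 2 makes the ideal the whole ring: the system is inconsistent.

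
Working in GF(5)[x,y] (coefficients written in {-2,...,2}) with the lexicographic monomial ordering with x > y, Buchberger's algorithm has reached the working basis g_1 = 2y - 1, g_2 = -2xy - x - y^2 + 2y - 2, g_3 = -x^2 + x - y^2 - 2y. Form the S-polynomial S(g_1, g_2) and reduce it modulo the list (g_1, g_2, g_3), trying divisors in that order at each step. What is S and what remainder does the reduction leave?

S(g_1, g_2) = -x + 2y^2 + y - 1; remainder on division = -x.

lcm(LM(g_1), LM(g_2)) = xy.
S = (lcm/LT(g_1))·g_1 − (lcm/LT(g_2))·g_2 = -x + 2y^2 + y - 1.
Reduce S modulo (g_1, g_2, g_3) in that order:
  leading term x: no divisor's leading term divides it; move -x to the remainder.
  leading term y^2: subtract (y)·g_1 from 2y^2 + y - 1 → 2y - 1
  leading term y: subtract (1)·g_1 from 2y - 1 → 0
The remainder -x is nonzero, so it would be added as the next basis element.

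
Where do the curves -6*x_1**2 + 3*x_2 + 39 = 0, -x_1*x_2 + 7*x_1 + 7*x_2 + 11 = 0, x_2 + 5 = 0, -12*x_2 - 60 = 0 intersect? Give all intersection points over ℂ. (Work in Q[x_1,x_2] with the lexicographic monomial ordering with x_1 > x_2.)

{(2, -5)}

Compute a lex Gröbner basis by Buchberger's algorithm.
f_1 = -6*x_1**2 + 3*x_2 + 39, LT = x_1**2.
f_2 = -x_1*x_2 + 7*x_1 + 7*x_2 + 11, LT = x_1*x_2.
f_3 = x_2 + 5, LT = x_2.
f_4 = -12*x_2 - 60, LT = x_2.

S(f_1,f_2): lcm = x_1**2*x_2. S = 7*x_1**2 + 7*x_1*x_2 + 11*x_1 - 1/2*x_2**2 - 13/2*x_2.
  leading term x_1**2: subtract (-7/6)·f_1 from 7*x_1**2 + 7*x_1*x_2 + 11*x_1 - 1/2*x_2**2 - 13/2*x_2 → 7*x_1*x_2 + 11*x_1 - 1/2*x_2**2 - 3*x_2 + 91/2
  leading term x_1*x_2: subtract (-7)·f_2 from 7*x_1*x_2 + 11*x_1 - 1/2*x_2**2 - 3*x_2 + 91/2 → 60*x_1 - 1/2*x_2**2 + 46*x_2 + 245/2
  leading term x_1: no divisor's leading term divides it; move 60*x_1 to the remainder.
  leading term x_2**2: subtract (-1/2*x_2)·f_3 from -1/2*x_2**2 + 46*x_2 + 245/2 → 97/2*x_2 + 245/2
  leading term x_2: subtract (97/2)·f_3 from 97/2*x_2 + 245/2 → -120
  leading term 1: no divisor's leading term divides it; move -120 to the remainder.
  remainder 60*x_1 - 120 ≠ 0; add h_5 = 60*x_1 - 120 to the basis.

The other S-polynomials (S(f_1,f_3), S(f_1,f_4), S(f_2,f_3), S(f_2,f_4), S(f_3,f_4), S(f_1,h_5), S(f_2,h_5), S(f_3,h_5), S(f_4,h_5)) all reduce to 0 modulo the current basis, so we have a Gröbner basis.
Inter-reduce: drop elements whose leading term is divisible by another's, tail-reduce, and make monic.
Reduced Gröbner basis: {x_1 - 2, x_2 + 5}.

From the last basis element, x_2 + 5 = 0, so x_2 takes values in {-5}. Each choice, substituted upward through the basis, yields the corresponding point(s) of the solution set.
  x_2 = -5: the earlier basis element becomes x_1 - 2 = 0, giving x_1 = 2 — point (2, -5).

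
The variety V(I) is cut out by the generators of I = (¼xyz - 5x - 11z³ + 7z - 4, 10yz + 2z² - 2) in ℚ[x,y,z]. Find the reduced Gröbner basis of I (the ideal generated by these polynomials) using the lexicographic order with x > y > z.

This is the nonlinear analogue of row-reducing a linear system.

f_1 = ¼xyz - 5x - 11z³ + 7z - 4, LT = xyz.
f_2 = 10yz + 2z² - 2, LT = yz.

S(f_1,f_2): lcm = xyz. S = -⅕xz² - 99/5x - 44z³ + 28z - 16.
  reduce S modulo (f_1, f_2):
  remainder -⅕xz² - 99/5x - 44z³ + 28z - 16 ≠ 0; add g_3 = -⅕xz² - 99/5x - 44z³ + 28z - 16 to the basis.

S(f_1,g_3): lcm = xyz². S = -99xy - 20xz - 220yz³ + 140yz - 80y - 44z⁴ + 28z² - 16z.
  reduce S modulo (f_1, f_2, g_3):
  remainder -99xy - 20xz - 80y - 44z² - 16z + 28 ≠ 0; add g_4 = -99xy - 20xz - 80y - 44z² - 16z + 28 to the basis.

The other S-polynomials (S(f_2,g_3), S(f_1,g_4), S(f_2,g_4), S(g_3,g_4)) all reduce to 0 modulo the current basis, so we have a Gröbner basis.
Inter-reduce: drop elements whose leading term is divisible by another's, tail-reduce, and make monic.

G = {xy + 20/99xz + 80/99y + 4/9z² + 16/99z - 28/99, xz² + 99x + 220z³ - 140z + 80, yz + ⅕z² - ⅕}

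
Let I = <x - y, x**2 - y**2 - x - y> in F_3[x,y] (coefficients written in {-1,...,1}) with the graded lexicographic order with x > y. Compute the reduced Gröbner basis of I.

G = {x, y}

f_1 = x - y, LT = x.
f_2 = x**2 - y**2 - x - y, LT = x**2.

S(f_1,f_2): lcm = x**2. S = -x*y + y**2 + x + y.
  reduce S modulo (f_1, f_2):
  remainder -y ≠ 0; add g_3 = -y to the basis.

The other S-polynomials (S(f_1,g_3), S(f_2,g_3)) all reduce to 0 modulo the current basis, so we have a Gröbner basis.
Inter-reduce: drop elements whose leading term is divisible by another's, tail-reduce, and make monic.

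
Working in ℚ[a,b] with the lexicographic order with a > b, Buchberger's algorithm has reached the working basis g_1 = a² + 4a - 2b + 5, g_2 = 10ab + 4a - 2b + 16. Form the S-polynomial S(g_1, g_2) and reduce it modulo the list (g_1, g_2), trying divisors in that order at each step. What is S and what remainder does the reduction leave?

S(g_1, g_2) = -⅖a² + 21/5ab - 8/5a - 2b² + 5b; remainder on division = -42/25a - 2b² + 126/25b - 118/25.

lcm(LM(g_1), LM(g_2)) = a²b.
S = (lcm/LT(g_1))·g_1 − (lcm/LT(g_2))·g_2 = -⅖a² + 21/5ab - 8/5a - 2b² + 5b.
Reduce S modulo (g_1, g_2) in that order:
  leading term a²: subtract (-⅖)·g_1 from -⅖a² + 21/5ab - 8/5a - 2b² + 5b → 21/5ab - 2b² + 21/5b + 2
  leading term ab: subtract (21/50)·g_2 from 21/5ab - 2b² + 21/5b + 2 → -42/25a - 2b² + 126/25b - 118/25
  leading term a: no divisor's leading term divides it; move -42/25a to the remainder.
  leading term b²: no divisor's leading term divides it; move -2b² to the remainder.
  leading term b: no divisor's leading term divides it; move 126/25b to the remainder.
  leading term 1: no divisor's leading term divides it; move -118/25 to the remainder.
The remainder -42/25a - 2b² + 126/25b - 118/25 is nonzero, so it would be added as the next basis element.
An S-polynomial is built so that the two leading terms cancel; whether anything survives reduction is exactly the Gröbner-basis criterion.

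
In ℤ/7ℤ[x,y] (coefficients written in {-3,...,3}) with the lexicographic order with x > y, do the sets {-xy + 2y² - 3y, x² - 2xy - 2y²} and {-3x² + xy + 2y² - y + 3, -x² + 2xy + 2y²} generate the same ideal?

No, the ideals differ.

For a fixed monomial order, each ideal has a unique reduced Gröbner basis; comparing bases decides equality.
Buchberger on the first generating set:
f_1 = -xy + 2y² - 3y, LT = xy.
f_2 = x² - 2xy - 2y², LT = x².

S(f_1,f_2): lcm = x²y. S = 3xy + 2y³.
  reduce S modulo (f_1, f_2):
  remainder 2y³ - y² - 2y ≠ 0; add g_3 = 2y³ - y² - 2y to the basis.

The other S-polynomials (S(f_1,g_3), S(f_2,g_3)) all reduce to 0 modulo the current basis, so we have a Gröbner basis.
Inter-reduce: drop elements whose leading term is divisible by another's, tail-reduce, and make monic.
Reduced Gröbner basis: {x² + y² - y, xy - 2y² + 3y, y³ + 3y² - y}.

Buchberger on the second generating set:
h_1 = -3x² + xy + 2y² - y + 3, LT = x².
h_2 = -x² + 2xy + 2y², LT = x².

S(h_1,h_2): lcm = x². S = -3xy - y² - 2y - 1.
  reduce S modulo (h_1, h_2):
  remainder -3xy - y² - 2y - 1 ≠ 0; add k_3 = -3xy - y² - 2y - 1 to the basis.

S(h_1,k_3): lcm = x²y. S = -3xy² - 3xy + 2x - 3y³ - 2y² - y.
  reduce S modulo (h_1, h_2, k_3):
  remainder 2x - 2y³ + y² + 2y + 1 ≠ 0; add k_4 = 2x - 2y³ + y² + 2y + 1 to the basis.

S(h_1,k_4): lcm = x². S = xy³ + 3xy² + xy + 3x - 3y² - 2y - 1.
  reduce S modulo (h_1, h_2, k_3, k_4):
  remainder 2y⁴ - y³ + y² - 2y + 3 ≠ 0; add k_5 = 2y⁴ - y³ + y² - 2y + 3 to the basis.

The other S-polynomials (S(h_2,k_3), S(h_2,k_4), S(k_3,k_4), S(h_1,k_5), S(h_2,k_5), S(k_3,k_5), S(k_4,k_5)) all reduce to 0 modulo the current basis, so we have a Gröbner basis.
Inter-reduce: drop elements whose leading term is divisible by another's, tail-reduce, and make monic.
Reduced Gröbner basis: {x - y³ - 3y² + y - 3, y⁴ + 3y³ - 3y² - y - 2}.

The bases are distinct; the ideals are different.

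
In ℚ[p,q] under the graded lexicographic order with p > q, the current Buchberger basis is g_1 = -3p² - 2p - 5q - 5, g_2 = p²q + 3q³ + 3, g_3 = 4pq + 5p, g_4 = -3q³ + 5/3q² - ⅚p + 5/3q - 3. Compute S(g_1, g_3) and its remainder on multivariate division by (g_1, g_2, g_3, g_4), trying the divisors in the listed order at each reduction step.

lcm(LM(g_1), LM(g_3)) = p²q.
S = (lcm/LT(g_1))·g_1 − (lcm/LT(g_3))·g_3 = -5/4p² + ⅔pq + 5/3q² + 5/3q.
Reduce S modulo (g_1, g_2, g_3, g_4) in that order:
  leading term p²: subtract (5/12)·g_1 from -5/4p² + ⅔pq + 5/3q² + 5/3q → ⅔pq + 5/3q² + ⅚p + 15/4q + 25/12
  leading term pq: subtract (⅙)·g_3 from ⅔pq + 5/3q² + ⅚p + 15/4q + 25/12 → 5/3q² + 15/4q + 25/12
  leading term q²: no divisor's leading term divides it; move 5/3q² to the remainder.
  leading term q: no divisor's leading term divides it; move 15/4q to the remainder.
  leading term 1: no divisor's leading term divides it; move 25/12 to the remainder.
The remainder 5/3q² + 15/4q + 25/12 is nonzero, so it would be added as the next basis element.

S(g_1, g_3) = -5/4p² + ⅔pq + 5/3q² + 5/3q; remainder on division = 5/3q² + 15/4q + 25/12.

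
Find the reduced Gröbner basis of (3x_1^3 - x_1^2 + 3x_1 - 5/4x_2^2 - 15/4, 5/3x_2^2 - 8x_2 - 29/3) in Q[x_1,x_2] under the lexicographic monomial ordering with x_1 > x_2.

G = {x_1^3 - 1/3x_1^2 + x_1 - 2x_2 - 11/3, x_2^2 - 24/5x_2 - 29/5}

Buchberger's algorithm terminates because the ascending chain of leading-term ideals stabilizes.

f_1 = 3x_1^3 - x_1^2 + 3x_1 - 5/4x_2^2 - 15/4, LT = x_1^3.
f_2 = 5/3x_2^2 - 8x_2 - 29/3, LT = x_2^2.

The S-polynomials (S(f_1,f_2)) all reduce to 0 modulo the current basis, so we have a Gröbner basis.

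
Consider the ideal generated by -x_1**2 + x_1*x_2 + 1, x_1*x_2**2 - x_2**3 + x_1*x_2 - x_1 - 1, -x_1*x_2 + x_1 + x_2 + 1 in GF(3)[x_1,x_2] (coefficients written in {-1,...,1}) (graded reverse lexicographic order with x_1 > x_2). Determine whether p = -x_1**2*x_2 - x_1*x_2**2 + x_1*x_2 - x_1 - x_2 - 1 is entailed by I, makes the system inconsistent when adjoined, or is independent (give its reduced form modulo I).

-x_1**2*x_2 - x_1*x_2**2 + x_1*x_2 - x_1 - x_2 - 1 lies in I (it reduces to 0).

First compute the reduced Gröbner basis of I by Buchberger's algorithm.
f_1 = -x_1**2 + x_1*x_2 + 1, LT = x_1**2.
f_2 = x_1*x_2**2 - x_2**3 + x_1*x_2 - x_1 - 1, LT = x_1*x_2**2.
f_3 = -x_1*x_2 + x_1 + x_2 + 1, LT = x_1*x_2.

S(f_1,f_2): lcm = x_1**2*x_2**2. S = -x_1**2*x_2 + x_1**2 - x_2**2 + x_1.
  reduce S modulo (f_1, f_2, f_3):
  remainder -x_2**3 - x_2**2 - x_1 + x_2 - 1 ≠ 0; add h_4 = -x_2**3 - x_2**2 - x_1 + x_2 - 1 to the basis.

S(f_1,f_3): lcm = x_1**2*x_2. S = -x_1*x_2**2 + x_1**2 + x_1*x_2 + x_1 - x_2.
  reduce S modulo (f_1, f_2, f_3, h_4):
  remainder x_2**2 + x_1 + x_2 + 1 ≠ 0; add h_5 = x_2**2 + x_1 + x_2 + 1 to the basis.

The other S-polynomials (S(f_2,f_3), S(f_1,h_4), S(f_2,h_4), S(f_3,h_4), S(f_1,h_5), S(f_2,h_5), S(f_3,h_5), S(h_4,h_5)) all reduce to 0 modulo the current basis, so we have a Gröbner basis.
Inter-reduce: drop elements whose leading term is divisible by another's, tail-reduce, and make monic.
Reduced Gröbner basis: {x_1**2 - x_1 - x_2 + 1, x_1*x_2 - x_1 - x_2 - 1, x_2**2 + x_1 + x_2 + 1}.
Label its elements g_1 = x_1**2 - x_1 - x_2 + 1, g_2 = x_1*x_2 - x_1 - x_2 - 1, g_3 = x_2**2 + x_1 + x_2 + 1.

Reduce p = -x_1**2*x_2 - x_1*x_2**2 + x_1*x_2 - x_1 - x_2 - 1 modulo G:
  leading term x_1**2*x_2: subtract (-x_2)·g_1 from -x_1**2*x_2 - x_1*x_2**2 + x_1*x_2 - x_1 - x_2 - 1 → -x_1*x_2**2 - x_2**2 - x_1 - 1
  leading term x_1*x_2**2: subtract (-x_2)·g_2 from -x_1*x_2**2 - x_2**2 - x_1 - 1 → -x_1*x_2 + x_2**2 - x_1 - x_2 - 1
  leading term x_1*x_2: subtract (-1)·g_2 from -x_1*x_2 + x_2**2 - x_1 - x_2 - 1 → x_2**2 + x_1 + x_2 + 1
  leading term x_2**2: subtract (1)·g_3 from x_2**2 + x_1 + x_2 + 1 → 0
  normal form = 0.
Since the normal form is 0, p ∈ I.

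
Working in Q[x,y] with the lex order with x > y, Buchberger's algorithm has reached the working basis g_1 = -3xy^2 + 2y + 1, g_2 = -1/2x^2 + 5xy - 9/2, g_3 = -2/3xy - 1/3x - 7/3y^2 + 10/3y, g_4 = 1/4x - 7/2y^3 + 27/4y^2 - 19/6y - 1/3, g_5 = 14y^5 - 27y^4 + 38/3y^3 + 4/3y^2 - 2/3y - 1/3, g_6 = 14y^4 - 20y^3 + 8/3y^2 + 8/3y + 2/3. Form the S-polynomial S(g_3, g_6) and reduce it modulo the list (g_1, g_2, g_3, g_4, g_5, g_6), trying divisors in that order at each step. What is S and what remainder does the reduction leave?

S(g_3, g_6) = 27/14xy^3 - 4/21xy^2 - 4/21xy - 1/21x + 7/2y^5 - 5y^4; remainder on division = 0.

lcm(LM(g_3), LM(g_6)) = xy^4.
S = (lcm/LT(g_3))·g_3 − (lcm/LT(g_6))·g_6 = 27/14xy^3 - 4/21xy^2 - 4/21xy - 1/21x + 7/2y^5 - 5y^4.
Reduce S modulo (g_1, g_2, g_3, g_4, g_5, g_6) in that order:
  leading term xy^3: subtract (-9/14y)·g_1 from 27/14xy^3 - 4/21xy^2 - 4/21xy - 1/21x + 7/2y^5 - 5y^4 → -4/21xy^2 - 4/21xy - 1/21x + 7/2y^5 - 5y^4 + 9/7y^2 + 9/14y
  leading term xy^2: subtract (4/63)·g_1 from -4/21xy^2 - 4/21xy - 1/21x + 7/2y^5 - 5y^4 + 9/7y^2 + 9/14y → -4/21xy - 1/21x + 7/2y^5 - 5y^4 + 9/7y^2 + 65/126y - 4/63
  leading term xy: subtract (2/7)·g_3 from -4/21xy - 1/21x + 7/2y^5 - 5y^4 + 9/7y^2 + 65/126y - 4/63 → 1/21x + 7/2y^5 - 5y^4 + 41/21y^2 - 55/126y - 4/63
  leading term x: subtract (4/21)·g_4 from 1/21x + 7/2y^5 - 5y^4 + 41/21y^2 - 55/126y - 4/63 → 7/2y^5 - 5y^4 + 2/3y^3 + 2/3y^2 + 1/6y
  leading term y^5: subtract (1/4)·g_5 from 7/2y^5 - 5y^4 + 2/3y^3 + 2/3y^2 + 1/6y → 7/4y^4 - 5/2y^3 + 1/3y^2 + 1/3y + 1/12
  leading term y^4: subtract (1/8)·g_6 from 7/4y^4 - 5/2y^3 + 1/3y^2 + 1/3y + 1/12 → 0
The remainder is 0, so this S-polynomial contributes no new basis element.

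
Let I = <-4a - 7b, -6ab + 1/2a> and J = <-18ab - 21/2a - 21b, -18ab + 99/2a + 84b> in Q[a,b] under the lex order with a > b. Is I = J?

Yes, the ideals are equal.

For a fixed monomial order, each ideal has a unique reduced Gröbner basis; comparing bases decides equality.
Buchberger on the first generating set:
f_1 = -4a - 7b, LT = a.
f_2 = -6ab + 1/2a, LT = ab.

S(f_1,f_2): lcm = ab. S = 1/12a + 7/4b^2.
  reduce S modulo (f_1, f_2):
  remainder 7/4b^2 - 7/48b ≠ 0; add g_3 = 7/4b^2 - 7/48b to the basis.

The other S-polynomials (S(f_1,g_3), S(f_2,g_3)) all reduce to 0 modulo the current basis, so we have a Gröbner basis.
Inter-reduce: drop elements whose leading term is divisible by another's, tail-reduce, and make monic.
Reduced Gröbner basis: {a + 7/4b, b^2 - 1/12b}.

Buchberger on the second generating set:
h_1 = -18ab - 21/2a - 21b, LT = ab.
h_2 = -18ab + 99/2a + 84b, LT = ab.

S(h_1,h_2): lcm = ab. S = 10/3a + 35/6b.
  reduce S modulo (h_1, h_2):
  remainder 10/3a + 35/6b ≠ 0; add k_3 = 10/3a + 35/6b to the basis.

S(h_1,k_3): lcm = ab. S = 7/12a - 7/4b^2 + 7/6b.
  reduce S modulo (h_1, h_2, k_3):
  remainder -7/4b^2 + 7/48b ≠ 0; add k_4 = -7/4b^2 + 7/48b to the basis.

The other S-polynomials (S(h_2,k_3), S(h_1,k_4), S(h_2,k_4), S(k_3,k_4)) all reduce to 0 modulo the current basis, so we have a Gröbner basis.
Inter-reduce: drop elements whose leading term is divisible by another's, tail-reduce, and make monic.
Reduced Gröbner basis: {a + 7/4b, b^2 - 1/12b}.

These coincide, so the ideals are equal.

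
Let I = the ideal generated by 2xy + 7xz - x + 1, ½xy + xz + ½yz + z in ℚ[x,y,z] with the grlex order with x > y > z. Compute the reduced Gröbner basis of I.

G = {y²z + 7/2yz² + 3/2yz + 7z² - ½y - 2z, xy + 7/3yz + ⅔x + 14/3z - ⅔, xz - ⅔yz - ⅓x - 4/3z + ⅓}

f_1 = 2xy + 7xz - x + 1, LT = xy.
f_2 = ½xy + xz + ½yz + z, LT = xy.

S(f_1,f_2): lcm = xy. S = 3/2xz - yz - ½x - 2z + ½.
  leading term xz: no divisor's leading term divides it; move 3/2xz to the remainder.
  leading term yz: no divisor's leading term divides it; move -yz to the remainder.
  leading term x: no divisor's leading term divides it; move -½x to the remainder.
  leading term z: no divisor's leading term divides it; move -2z to the remainder.
  leading term 1: no divisor's leading term divides it; move ½ to the remainder.
  remainder 3/2xz - yz - ½x - 2z + ½ ≠ 0; add g_3 = 3/2xz - yz - ½x - 2z + ½ to the basis.

S(f_1,g_3): lcm = xyz. S = 7/2xz² + ⅔y²z + ⅓xy - ½xz + 4/3yz - ⅓y + ½z.
  leading term xz²: subtract (7/3z)·g_3 from 7/2xz² + ⅔y²z + ⅓xy - ½xz + 4/3yz - ⅓y + ½z → ⅔y²z + 7/3yz² + ⅓xy + ⅔xz + 4/3yz + 14/3z² - ⅓y - ⅔z
  leading term y²z: no divisor's leading term divides it; move ⅔y²z to the remainder.
  leading term yz²: no divisor's leading term divides it; move 7/3yz² to the remainder.
  leading term xy: subtract (⅙)·f_1 from ⅓xy + ⅔xz + 4/3yz + 14/3z² - ⅓y - ⅔z → -½xz + 4/3yz + 14/3z² + ⅙x - ⅓y - ⅔z - ⅙
  leading term xz: subtract (-⅓)·g_3 from -½xz + 4/3yz + 14/3z² + ⅙x - ⅓y - ⅔z - ⅙ → yz + 14/3z² - ⅓y - 4/3z
  leading term yz: no divisor's leading term divides it; move yz to the remainder.
  leading term z²: no divisor's leading term divides it; move 14/3z² to the remainder.
  leading term y: no divisor's leading term divides it; move -⅓y to the remainder.
  leading term z: no divisor's leading term divides it; move -4/3z to the remainder.
  remainder ⅔y²z + 7/3yz² + yz + 14/3z² - ⅓y - 4/3z ≠ 0; add g_4 = ⅔y²z + 7/3yz² + yz + 14/3z² - ⅓y - 4/3z to the basis.

The other S-polynomials (S(f_2,g_3), S(f_1,g_4), S(f_2,g_4), S(g_3,g_4)) all reduce to 0 modulo the current basis, so we have a Gröbner basis.
Inter-reduce: drop elements whose leading term is divisible by another's, tail-reduce, and make monic.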